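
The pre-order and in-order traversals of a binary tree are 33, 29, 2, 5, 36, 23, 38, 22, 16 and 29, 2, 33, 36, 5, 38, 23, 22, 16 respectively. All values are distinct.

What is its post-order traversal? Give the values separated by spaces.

The first element of pre-order is the root; it splits in-order into left and right subtrees.
Root 33: left subtree has 2 nodes {29, 2}, right has 6 {36, 5, 38, 23, 22, 16}.
  Root 29: left subtree has 0 nodes { }, right has 1 {2}.
  Root 5: left subtree has 1 node {36}, right has 4 {38, 23, 22, 16}.
    Root 23: left subtree has 1 node {38}, right has 2 {22, 16}.
      Root 22: left subtree has 0 nodes { }, right has 1 {16}.

2 29 36 38 16 22 23 5 33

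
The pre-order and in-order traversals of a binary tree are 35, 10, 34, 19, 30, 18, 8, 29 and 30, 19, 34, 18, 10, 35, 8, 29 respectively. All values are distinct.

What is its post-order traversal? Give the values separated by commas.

30, 19, 18, 34, 10, 29, 8, 35

The first element of pre-order is the root; it splits in-order into left and right subtrees.
Root 35: left subtree has 5 nodes {30, 19, 34, 18, 10}, right has 2 {8, 29}.
  Root 10: left subtree has 4 nodes {30, 19, 34, 18}, right has 0 { }.
    Root 34: left subtree has 2 nodes {30, 19}, right has 1 {18}.
      Root 19: left subtree has 1 node {30}, right has 0 { }.
  Root 8: left subtree has 0 nodes { }, right has 1 {29}.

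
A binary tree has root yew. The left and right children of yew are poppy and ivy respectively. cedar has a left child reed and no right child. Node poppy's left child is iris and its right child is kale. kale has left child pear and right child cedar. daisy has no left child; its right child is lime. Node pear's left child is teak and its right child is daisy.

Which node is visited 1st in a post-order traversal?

iris

Post-order visits the left subtree, then the right subtree, then the node.
At yew: go left to poppy.
  At poppy: go left to iris.
    iris is a leaf — visit iris.
  At poppy: go right to kale.
    At kale: go left to pear.
      At pear: go left to teak.
        teak is a leaf — visit teak.
      At pear: go right to daisy.
        At daisy: no left child.
        At daisy: go right to lime.
          lime is a leaf — visit lime.
        Visit daisy.
      Visit pear.
    At kale: go right to cedar.
      At cedar: go left to reed.
        reed is a leaf — visit reed.
      At cedar: no right child.
      Visit cedar.
    Visit kale.
  Visit poppy.
At yew: go right to ivy.
  ivy is a leaf — visit ivy.
Visit yew.
Full post-order sequence: iris, teak, lime, daisy, pear, reed, cedar, kale, poppy, ivy, yew.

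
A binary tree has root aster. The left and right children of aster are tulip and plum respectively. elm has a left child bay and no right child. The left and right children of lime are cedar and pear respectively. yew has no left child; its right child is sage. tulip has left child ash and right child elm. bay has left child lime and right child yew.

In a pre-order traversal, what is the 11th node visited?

Pre-order visits the node, then its left subtree, then its right subtree.
Visit aster.
At aster: go left to tulip.
  Visit tulip.
  At tulip: go left to ash.
    ash is a leaf — visit ash.
  At tulip: go right to elm.
    Visit elm.
    At elm: go left to bay.
      Visit bay.
      At bay: go left to lime.
        Visit lime.
        At lime: go left to cedar.
          cedar is a leaf — visit cedar.
        At lime: go right to pear.
          pear is a leaf — visit pear.
      At bay: go right to yew.
        Visit yew.
        At yew: no left child.
        At yew: go right to sage.
          sage is a leaf — visit sage.
    At elm: no right child.
At aster: go right to plum.
  plum is a leaf — visit plum.
Full pre-order sequence: aster, tulip, ash, elm, bay, lime, cedar, pear, yew, sage, plum.

plum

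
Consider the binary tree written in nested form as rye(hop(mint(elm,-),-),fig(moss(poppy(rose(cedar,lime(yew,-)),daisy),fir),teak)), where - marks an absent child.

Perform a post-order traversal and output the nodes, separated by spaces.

elm mint hop cedar yew lime rose daisy poppy fir moss teak fig rye

Post-order visits the left subtree, then the right subtree, then the node.
At rye: go left to hop.
  At hop: go left to mint.
    At mint: go left to elm.
      elm is a leaf — visit elm.
    At mint: no right child.
    Visit mint.
  At hop: no right child.
  Visit hop.
At rye: go right to fig.
  At fig: go left to moss.
    At moss: go left to poppy.
      At poppy: go left to rose.
        At rose: go left to cedar.
          cedar is a leaf — visit cedar.
        At rose: go right to lime.
          At lime: go left to yew.
            yew is a leaf — visit yew.
          At lime: no right child.
          Visit lime.
        Visit rose.
      At poppy: go right to daisy.
        daisy is a leaf — visit daisy.
      Visit poppy.
    At moss: go right to fir.
      fir is a leaf — visit fir.
    Visit moss.
  At fig: go right to teak.
    teak is a leaf — visit teak.
  Visit fig.
Visit rye.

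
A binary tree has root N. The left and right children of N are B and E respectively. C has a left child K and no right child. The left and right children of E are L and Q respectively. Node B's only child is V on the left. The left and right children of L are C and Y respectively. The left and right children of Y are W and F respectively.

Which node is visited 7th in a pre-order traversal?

K

Pre-order visits the node, then its left subtree, then its right subtree.
Visit N.
At N: go left to B.
  Visit B.
  At B: go left to V.
    V is a leaf — visit V.
  At B: no right child.
At N: go right to E.
  Visit E.
  At E: go left to L.
    Visit L.
    At L: go left to C.
      Visit C.
      At C: go left to K.
        K is a leaf — visit K.
      At C: no right child.
    At L: go right to Y.
      Visit Y.
      At Y: go left to W.
        W is a leaf — visit W.
      At Y: go right to F.
        F is a leaf — visit F.
  At E: go right to Q.
    Q is a leaf — visit Q.
Full pre-order sequence: N, B, V, E, L, C, K, Y, W, F, Q.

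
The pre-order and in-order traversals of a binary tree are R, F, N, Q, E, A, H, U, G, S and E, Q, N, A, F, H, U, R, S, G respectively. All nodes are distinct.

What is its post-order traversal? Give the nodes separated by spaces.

E Q A N U H F S G R

The first element of pre-order is the root; it splits in-order into left and right subtrees.
Root R: left subtree has 7 nodes {E, Q, N, A, F, H, U}, right has 2 {S, G}.
  Root F: left subtree has 4 nodes {E, Q, N, A}, right has 2 {H, U}.
    Root N: left subtree has 2 nodes {E, Q}, right has 1 {A}.
      Root Q: left subtree has 1 node {E}, right has 0 { }.
    Root H: left subtree has 0 nodes { }, right has 1 {U}.
  Root G: left subtree has 1 node {S}, right has 0 { }.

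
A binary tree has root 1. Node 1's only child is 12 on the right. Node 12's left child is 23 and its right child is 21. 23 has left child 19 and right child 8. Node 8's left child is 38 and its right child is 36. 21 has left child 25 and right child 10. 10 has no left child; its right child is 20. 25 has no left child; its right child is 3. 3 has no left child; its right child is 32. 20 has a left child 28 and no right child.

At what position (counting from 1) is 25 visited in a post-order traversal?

Post-order visits the left subtree, then the right subtree, then the node.
At 1: no left child.
At 1: go right to 12.
  At 12: go left to 23.
    At 23: go left to 19.
      19 is a leaf — visit 19.
    At 23: go right to 8.
      At 8: go left to 38.
        38 is a leaf — visit 38.
      At 8: go right to 36.
        36 is a leaf — visit 36.
      Visit 8.
    Visit 23.
  At 12: go right to 21.
    At 21: go left to 25.
      At 25: no left child.
      At 25: go right to 3.
        At 3: no left child.
        At 3: go right to 32.
          32 is a leaf — visit 32.
        Visit 3.
      Visit 25.
    At 21: go right to 10.
      At 10: no left child.
      At 10: go right to 20.
        At 20: go left to 28.
          28 is a leaf — visit 28.
        At 20: no right child.
        Visit 20.
      Visit 10.
    Visit 21.
  Visit 12.
Visit 1.
Full post-order sequence: 19, 38, 36, 8, 23, 32, 3, 25, 28, 20, 10, 21, 12, 1.

8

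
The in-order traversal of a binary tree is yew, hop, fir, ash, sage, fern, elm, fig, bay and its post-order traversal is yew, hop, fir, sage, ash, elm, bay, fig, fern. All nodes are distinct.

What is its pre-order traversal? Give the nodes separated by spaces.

The last element of post-order is the root; it splits in-order into left and right subtrees.
Root fern: left subtree has 5 nodes {yew, hop, fir, ash, sage}, right has 3 {elm, fig, bay}.
  Root ash: left subtree has 3 nodes {yew, hop, fir}, right has 1 {sage}.
    Root fir: left subtree has 2 nodes {yew, hop}, right has 0 { }.
      Root hop: left subtree has 1 node {yew}, right has 0 { }.
  Root fig: left subtree has 1 node {elm}, right has 1 {bay}.

fern ash fir hop yew sage fig elm bay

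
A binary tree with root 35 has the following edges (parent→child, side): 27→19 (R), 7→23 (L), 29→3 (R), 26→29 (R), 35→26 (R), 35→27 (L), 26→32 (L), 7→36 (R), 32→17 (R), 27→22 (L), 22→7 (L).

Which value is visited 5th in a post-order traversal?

Post-order visits the left subtree, then the right subtree, then the node.
At 35: go left to 27.
  At 27: go left to 22.
    At 22: go left to 7.
      At 7: go left to 23.
        23 is a leaf — visit 23.
      At 7: go right to 36.
        36 is a leaf — visit 36.
      Visit 7.
    At 22: no right child.
    Visit 22.
  At 27: go right to 19.
    19 is a leaf — visit 19.
  Visit 27.
At 35: go right to 26.
  At 26: go left to 32.
    At 32: no left child.
    At 32: go right to 17.
      17 is a leaf — visit 17.
    Visit 32.
  At 26: go right to 29.
    At 29: no left child.
    At 29: go right to 3.
      3 is a leaf — visit 3.
    Visit 29.
  Visit 26.
Visit 35.
Full post-order sequence: 23, 36, 7, 22, 19, 27, 17, 32, 3, 29, 26, 35.

19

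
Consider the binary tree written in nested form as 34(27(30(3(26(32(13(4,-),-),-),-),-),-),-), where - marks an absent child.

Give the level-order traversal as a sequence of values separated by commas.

Level-order visits nodes level by level from the root, left to right within each level.
Level 0: 34
Level 1: 27
Level 2: 30
Level 3: 3
Level 4: 26
Level 5: 32
Level 6: 13
Level 7: 4

34, 27, 30, 3, 26, 32, 13, 4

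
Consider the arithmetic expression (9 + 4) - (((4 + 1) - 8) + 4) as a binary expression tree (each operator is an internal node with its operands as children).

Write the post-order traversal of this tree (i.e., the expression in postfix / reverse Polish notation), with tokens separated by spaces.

9 4 + 4 1 + 8 - 4 + -

Post-order on an expression tree gives postfix notation: for each operator, emit left operand, right operand, then the operator.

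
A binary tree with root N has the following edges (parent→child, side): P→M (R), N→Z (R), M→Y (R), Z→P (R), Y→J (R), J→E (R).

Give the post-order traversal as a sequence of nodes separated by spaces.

E J Y M P Z N

Post-order visits the left subtree, then the right subtree, then the node.
At N: no left child.
At N: go right to Z.
  At Z: no left child.
  At Z: go right to P.
    At P: no left child.
    At P: go right to M.
      At M: no left child.
      At M: go right to Y.
        At Y: no left child.
        At Y: go right to J.
          At J: no left child.
          At J: go right to E.
            E is a leaf — visit E.
          Visit J.
        Visit Y.
      Visit M.
    Visit P.
  Visit Z.
Visit N.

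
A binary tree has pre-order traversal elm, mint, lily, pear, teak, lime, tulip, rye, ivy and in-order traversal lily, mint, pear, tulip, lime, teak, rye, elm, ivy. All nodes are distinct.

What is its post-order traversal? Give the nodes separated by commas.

lily, tulip, lime, rye, teak, pear, mint, ivy, elm

The first element of pre-order is the root; it splits in-order into left and right subtrees.
Root elm: left subtree has 7 nodes {lily, mint, pear, tulip, lime, teak, rye}, right has 1 {ivy}.
  Root mint: left subtree has 1 node {lily}, right has 5 {pear, tulip, lime, teak, rye}.
    Root pear: left subtree has 0 nodes { }, right has 4 {tulip, lime, teak, rye}.
      Root teak: left subtree has 2 nodes {tulip, lime}, right has 1 {rye}.
        Root lime: left subtree has 1 node {tulip}, right has 0 { }.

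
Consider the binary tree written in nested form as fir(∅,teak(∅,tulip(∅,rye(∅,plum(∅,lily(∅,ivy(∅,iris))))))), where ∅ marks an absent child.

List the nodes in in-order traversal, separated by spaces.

fir teak tulip rye plum lily ivy iris

In-order visits the left subtree, then the node, then the right subtree.
At fir: no left child.
Visit fir.
At fir: go right to teak.
  At teak: no left child.
  Visit teak.
  At teak: go right to tulip.
    At tulip: no left child.
    Visit tulip.
    At tulip: go right to rye.
      At rye: no left child.
      Visit rye.
      At rye: go right to plum.
        At plum: no left child.
        Visit plum.
        At plum: go right to lily.
          At lily: no left child.
          Visit lily.
          At lily: go right to ivy.
            At ivy: no left child.
            Visit ivy.
            At ivy: go right to iris.
              iris is a leaf — visit iris.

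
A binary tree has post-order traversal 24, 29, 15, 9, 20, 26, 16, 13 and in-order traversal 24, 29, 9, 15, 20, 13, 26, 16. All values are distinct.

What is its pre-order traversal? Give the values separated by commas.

13, 20, 9, 29, 24, 15, 16, 26

The last element of post-order is the root; it splits in-order into left and right subtrees.
Root 13: left subtree has 5 nodes {24, 29, 9, 15, 20}, right has 2 {26, 16}.
  Root 20: left subtree has 4 nodes {24, 29, 9, 15}, right has 0 { }.
    Root 9: left subtree has 2 nodes {24, 29}, right has 1 {15}.
      Root 29: left subtree has 1 node {24}, right has 0 { }.
  Root 16: left subtree has 1 node {26}, right has 0 { }.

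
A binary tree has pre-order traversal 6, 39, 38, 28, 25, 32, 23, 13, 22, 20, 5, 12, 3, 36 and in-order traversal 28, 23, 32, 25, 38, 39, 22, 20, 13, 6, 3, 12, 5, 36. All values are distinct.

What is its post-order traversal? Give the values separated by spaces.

The first element of pre-order is the root; it splits in-order into left and right subtrees.
Root 6: left subtree has 9 nodes {28, 23, 32, 25, 38, 39, 22, 20, 13}, right has 4 {3, 12, 5, 36}.
  Root 39: left subtree has 5 nodes {28, 23, 32, 25, 38}, right has 3 {22, 20, 13}.
    Root 38: left subtree has 4 nodes {28, 23, 32, 25}, right has 0 { }.
      Root 28: left subtree has 0 nodes { }, right has 3 {23, 32, 25}.
        Root 25: left subtree has 2 nodes {23, 32}, right has 0 { }.
          Root 32: left subtree has 1 node {23}, right has 0 { }.
    Root 13: left subtree has 2 nodes {22, 20}, right has 0 { }.
      Root 22: left subtree has 0 nodes { }, right has 1 {20}.
  Root 5: left subtree has 2 nodes {3, 12}, right has 1 {36}.
    Root 12: left subtree has 1 node {3}, right has 0 { }.

23 32 25 28 38 20 22 13 39 3 12 36 5 6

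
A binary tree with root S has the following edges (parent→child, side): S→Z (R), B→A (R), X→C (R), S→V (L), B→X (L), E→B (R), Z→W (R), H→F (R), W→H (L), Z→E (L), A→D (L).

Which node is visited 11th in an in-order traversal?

F

In-order visits the left subtree, then the node, then the right subtree.
At S: go left to V.
  V is a leaf — visit V.
Visit S.
At S: go right to Z.
  At Z: go left to E.
    At E: no left child.
    Visit E.
    At E: go right to B.
      At B: go left to X.
        At X: no left child.
        Visit X.
        At X: go right to C.
          C is a leaf — visit C.
      Visit B.
      At B: go right to A.
        At A: go left to D.
          D is a leaf — visit D.
        Visit A.
        At A: no right child.
  Visit Z.
  At Z: go right to W.
    At W: go left to H.
      At H: no left child.
      Visit H.
      At H: go right to F.
        F is a leaf — visit F.
    Visit W.
    At W: no right child.
Full in-order sequence: V, S, E, X, C, B, D, A, Z, H, F, W.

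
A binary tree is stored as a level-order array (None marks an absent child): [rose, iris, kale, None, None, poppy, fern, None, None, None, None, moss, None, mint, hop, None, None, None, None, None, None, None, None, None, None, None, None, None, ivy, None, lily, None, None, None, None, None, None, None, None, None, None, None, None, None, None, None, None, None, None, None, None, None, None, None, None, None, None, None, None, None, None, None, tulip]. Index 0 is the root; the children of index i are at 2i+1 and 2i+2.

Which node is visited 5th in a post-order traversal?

Post-order visits the left subtree, then the right subtree, then the node.
At rose: go left to iris.
  iris is a leaf — visit iris.
At rose: go right to kale.
  At kale: go left to poppy.
    At poppy: go left to moss.
      moss is a leaf — visit moss.
    At poppy: no right child.
    Visit poppy.
  At kale: go right to fern.
    At fern: go left to mint.
      At mint: no left child.
      At mint: go right to ivy.
        ivy is a leaf — visit ivy.
      Visit mint.
    At fern: go right to hop.
      At hop: no left child.
      At hop: go right to lily.
        At lily: no left child.
        At lily: go right to tulip.
          tulip is a leaf — visit tulip.
        Visit lily.
      Visit hop.
    Visit fern.
  Visit kale.
Visit rose.
Full post-order sequence: iris, moss, poppy, ivy, mint, tulip, lily, hop, fern, kale, rose.

mint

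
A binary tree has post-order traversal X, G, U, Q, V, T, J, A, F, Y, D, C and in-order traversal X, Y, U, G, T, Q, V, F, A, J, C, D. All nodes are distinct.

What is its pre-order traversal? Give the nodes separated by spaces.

The last element of post-order is the root; it splits in-order into left and right subtrees.
Root C: left subtree has 10 nodes {X, Y, U, G, T, Q, V, F, A, J}, right has 1 {D}.
  Root Y: left subtree has 1 node {X}, right has 8 {U, G, T, Q, V, F, A, J}.
    Root F: left subtree has 5 nodes {U, G, T, Q, V}, right has 2 {A, J}.
      Root T: left subtree has 2 nodes {U, G}, right has 2 {Q, V}.
        Root U: left subtree has 0 nodes { }, right has 1 {G}.
        Root V: left subtree has 1 node {Q}, right has 0 { }.
      Root A: left subtree has 0 nodes { }, right has 1 {J}.

C Y X F T U G V Q A J D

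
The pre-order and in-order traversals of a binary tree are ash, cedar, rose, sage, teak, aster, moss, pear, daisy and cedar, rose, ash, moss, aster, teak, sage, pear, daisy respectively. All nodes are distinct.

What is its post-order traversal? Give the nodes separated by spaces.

rose cedar moss aster teak daisy pear sage ash

The first element of pre-order is the root; it splits in-order into left and right subtrees.
Root ash: left subtree has 2 nodes {cedar, rose}, right has 6 {moss, aster, teak, sage, pear, daisy}.
  Root cedar: left subtree has 0 nodes { }, right has 1 {rose}.
  Root sage: left subtree has 3 nodes {moss, aster, teak}, right has 2 {pear, daisy}.
    Root teak: left subtree has 2 nodes {moss, aster}, right has 0 { }.
      Root aster: left subtree has 1 node {moss}, right has 0 { }.
    Root pear: left subtree has 0 nodes { }, right has 1 {daisy}.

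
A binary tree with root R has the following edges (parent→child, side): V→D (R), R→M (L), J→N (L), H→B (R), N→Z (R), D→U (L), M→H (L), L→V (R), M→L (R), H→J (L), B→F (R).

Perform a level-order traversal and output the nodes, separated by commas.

R, M, H, L, J, B, V, N, F, D, Z, U

Level-order visits nodes level by level from the root, left to right within each level.
Level 0: R
Level 1: M
Level 2: H, L
Level 3: J, B, V
Level 4: N, F, D
Level 5: Z, U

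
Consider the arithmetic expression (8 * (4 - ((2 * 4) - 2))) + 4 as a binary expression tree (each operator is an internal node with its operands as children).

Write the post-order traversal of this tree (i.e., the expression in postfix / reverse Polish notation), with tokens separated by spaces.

8 4 2 4 * 2 - - * 4 +

Post-order on an expression tree gives postfix notation: for each operator, emit left operand, right operand, then the operator.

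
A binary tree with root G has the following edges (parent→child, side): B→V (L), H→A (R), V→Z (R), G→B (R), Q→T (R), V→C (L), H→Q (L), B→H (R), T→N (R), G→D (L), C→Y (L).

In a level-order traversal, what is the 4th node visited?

Level-order visits nodes level by level from the root, left to right within each level.
Level 0: G
Level 1: D, B
Level 2: V, H
Level 3: C, Z, Q, A
Level 4: Y, T
Level 5: N
Full level-order sequence: G, D, B, V, H, C, Z, Q, A, Y, T, N.

V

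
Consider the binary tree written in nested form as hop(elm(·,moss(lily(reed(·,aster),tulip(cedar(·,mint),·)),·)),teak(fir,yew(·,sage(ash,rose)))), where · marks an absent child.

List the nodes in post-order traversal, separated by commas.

Post-order visits the left subtree, then the right subtree, then the node.
At hop: go left to elm.
  At elm: no left child.
  At elm: go right to moss.
    At moss: go left to lily.
      At lily: go left to reed.
        At reed: no left child.
        At reed: go right to aster.
          aster is a leaf — visit aster.
        Visit reed.
      At lily: go right to tulip.
        At tulip: go left to cedar.
          At cedar: no left child.
          At cedar: go right to mint.
            mint is a leaf — visit mint.
          Visit cedar.
        At tulip: no right child.
        Visit tulip.
      Visit lily.
    At moss: no right child.
    Visit moss.
  Visit elm.
At hop: go right to teak.
  At teak: go left to fir.
    fir is a leaf — visit fir.
  At teak: go right to yew.
    At yew: no left child.
    At yew: go right to sage.
      At sage: go left to ash.
        ash is a leaf — visit ash.
      At sage: go right to rose.
        rose is a leaf — visit rose.
      Visit sage.
    Visit yew.
  Visit teak.
Visit hop.

aster, reed, mint, cedar, tulip, lily, moss, elm, fir, ash, rose, sage, yew, teak, hop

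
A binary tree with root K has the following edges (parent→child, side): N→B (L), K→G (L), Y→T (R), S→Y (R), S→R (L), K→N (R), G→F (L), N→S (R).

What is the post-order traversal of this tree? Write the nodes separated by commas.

Post-order visits the left subtree, then the right subtree, then the node.
At K: go left to G.
  At G: go left to F.
    F is a leaf — visit F.
  At G: no right child.
  Visit G.
At K: go right to N.
  At N: go left to B.
    B is a leaf — visit B.
  At N: go right to S.
    At S: go left to R.
      R is a leaf — visit R.
    At S: go right to Y.
      At Y: no left child.
      At Y: go right to T.
        T is a leaf — visit T.
      Visit Y.
    Visit S.
  Visit N.
Visit K.

F, G, B, R, T, Y, S, N, K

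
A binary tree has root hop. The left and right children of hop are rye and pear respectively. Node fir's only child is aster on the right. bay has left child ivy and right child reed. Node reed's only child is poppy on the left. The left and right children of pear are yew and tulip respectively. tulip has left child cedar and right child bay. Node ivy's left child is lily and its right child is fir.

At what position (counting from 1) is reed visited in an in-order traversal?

13

In-order visits the left subtree, then the node, then the right subtree.
At hop: go left to rye.
  rye is a leaf — visit rye.
Visit hop.
At hop: go right to pear.
  At pear: go left to yew.
    yew is a leaf — visit yew.
  Visit pear.
  At pear: go right to tulip.
    At tulip: go left to cedar.
      cedar is a leaf — visit cedar.
    Visit tulip.
    At tulip: go right to bay.
      At bay: go left to ivy.
        At ivy: go left to lily.
          lily is a leaf — visit lily.
        Visit ivy.
        At ivy: go right to fir.
          At fir: no left child.
          Visit fir.
          At fir: go right to aster.
            aster is a leaf — visit aster.
      Visit bay.
      At bay: go right to reed.
        At reed: go left to poppy.
          poppy is a leaf — visit poppy.
        Visit reed.
        At reed: no right child.
Full in-order sequence: rye, hop, yew, pear, cedar, tulip, lily, ivy, fir, aster, bay, poppy, reed.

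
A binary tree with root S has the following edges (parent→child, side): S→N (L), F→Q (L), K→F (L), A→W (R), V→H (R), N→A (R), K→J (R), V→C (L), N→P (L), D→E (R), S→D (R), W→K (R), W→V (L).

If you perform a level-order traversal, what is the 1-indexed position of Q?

Level-order visits nodes level by level from the root, left to right within each level.
Level 0: S
Level 1: N, D
Level 2: P, A, E
Level 3: W
Level 4: V, K
Level 5: C, H, F, J
Level 6: Q
Full level-order sequence: S, N, D, P, A, E, W, V, K, C, H, F, J, Q.

14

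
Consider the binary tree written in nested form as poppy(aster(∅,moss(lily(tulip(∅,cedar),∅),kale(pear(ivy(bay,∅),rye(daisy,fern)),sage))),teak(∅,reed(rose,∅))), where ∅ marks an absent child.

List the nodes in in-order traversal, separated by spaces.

In-order visits the left subtree, then the node, then the right subtree.
At poppy: go left to aster.
  At aster: no left child.
  Visit aster.
  At aster: go right to moss.
    At moss: go left to lily.
      At lily: go left to tulip.
        At tulip: no left child.
        Visit tulip.
        At tulip: go right to cedar.
          cedar is a leaf — visit cedar.
      Visit lily.
      At lily: no right child.
    Visit moss.
    At moss: go right to kale.
      At kale: go left to pear.
        At pear: go left to ivy.
          At ivy: go left to bay.
            bay is a leaf — visit bay.
          Visit ivy.
          At ivy: no right child.
        Visit pear.
        At pear: go right to rye.
          At rye: go left to daisy.
            daisy is a leaf — visit daisy.
          Visit rye.
          At rye: go right to fern.
            fern is a leaf — visit fern.
      Visit kale.
      At kale: go right to sage.
        sage is a leaf — visit sage.
Visit poppy.
At poppy: go right to teak.
  At teak: no left child.
  Visit teak.
  At teak: go right to reed.
    At reed: go left to rose.
      rose is a leaf — visit rose.
    Visit reed.
    At reed: no right child.

aster tulip cedar lily moss bay ivy pear daisy rye fern kale sage poppy teak rose reed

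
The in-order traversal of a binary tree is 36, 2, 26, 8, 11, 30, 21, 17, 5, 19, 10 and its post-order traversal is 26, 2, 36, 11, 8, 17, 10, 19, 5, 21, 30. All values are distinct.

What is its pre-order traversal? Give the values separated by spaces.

30 8 36 2 26 11 21 5 17 19 10

The last element of post-order is the root; it splits in-order into left and right subtrees.
Root 30: left subtree has 5 nodes {36, 2, 26, 8, 11}, right has 5 {21, 17, 5, 19, 10}.
  Root 8: left subtree has 3 nodes {36, 2, 26}, right has 1 {11}.
    Root 36: left subtree has 0 nodes { }, right has 2 {2, 26}.
      Root 2: left subtree has 0 nodes { }, right has 1 {26}.
  Root 21: left subtree has 0 nodes { }, right has 4 {17, 5, 19, 10}.
    Root 5: left subtree has 1 node {17}, right has 2 {19, 10}.
      Root 19: left subtree has 0 nodes { }, right has 1 {10}.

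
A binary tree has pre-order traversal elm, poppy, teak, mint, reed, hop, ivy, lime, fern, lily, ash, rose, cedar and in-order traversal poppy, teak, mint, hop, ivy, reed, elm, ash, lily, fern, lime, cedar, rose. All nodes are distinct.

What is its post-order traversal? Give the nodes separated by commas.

The first element of pre-order is the root; it splits in-order into left and right subtrees.
Root elm: left subtree has 6 nodes {poppy, teak, mint, hop, ivy, reed}, right has 6 {ash, lily, fern, lime, cedar, rose}.
  Root poppy: left subtree has 0 nodes { }, right has 5 {teak, mint, hop, ivy, reed}.
    Root teak: left subtree has 0 nodes { }, right has 4 {mint, hop, ivy, reed}.
      Root mint: left subtree has 0 nodes { }, right has 3 {hop, ivy, reed}.
        Root reed: left subtree has 2 nodes {hop, ivy}, right has 0 { }.
          Root hop: left subtree has 0 nodes { }, right has 1 {ivy}.
  Root lime: left subtree has 3 nodes {ash, lily, fern}, right has 2 {cedar, rose}.
    Root fern: left subtree has 2 nodes {ash, lily}, right has 0 { }.
      Root lily: left subtree has 1 node {ash}, right has 0 { }.
    Root rose: left subtree has 1 node {cedar}, right has 0 { }.

ivy, hop, reed, mint, teak, poppy, ash, lily, fern, cedar, rose, lime, elm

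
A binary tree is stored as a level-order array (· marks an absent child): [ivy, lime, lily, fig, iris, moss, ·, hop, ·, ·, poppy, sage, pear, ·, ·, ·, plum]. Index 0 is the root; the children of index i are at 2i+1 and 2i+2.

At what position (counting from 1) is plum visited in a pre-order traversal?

5

Pre-order visits the node, then its left subtree, then its right subtree.
Visit ivy.
At ivy: go left to lime.
  Visit lime.
  At lime: go left to fig.
    Visit fig.
    At fig: go left to hop.
      Visit hop.
      At hop: no left child.
      At hop: go right to plum.
        plum is a leaf — visit plum.
    At fig: no right child.
  At lime: go right to iris.
    Visit iris.
    At iris: no left child.
    At iris: go right to poppy.
      poppy is a leaf — visit poppy.
At ivy: go right to lily.
  Visit lily.
  At lily: go left to moss.
    Visit moss.
    At moss: go left to sage.
      sage is a leaf — visit sage.
    At moss: go right to pear.
      pear is a leaf — visit pear.
  At lily: no right child.
Full pre-order sequence: ivy, lime, fig, hop, plum, iris, poppy, lily, moss, sage, pear.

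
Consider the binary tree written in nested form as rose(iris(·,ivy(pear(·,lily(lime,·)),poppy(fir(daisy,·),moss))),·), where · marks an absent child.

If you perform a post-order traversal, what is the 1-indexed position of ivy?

8

Post-order visits the left subtree, then the right subtree, then the node.
At rose: go left to iris.
  At iris: no left child.
  At iris: go right to ivy.
    At ivy: go left to pear.
      At pear: no left child.
      At pear: go right to lily.
        At lily: go left to lime.
          lime is a leaf — visit lime.
        At lily: no right child.
        Visit lily.
      Visit pear.
    At ivy: go right to poppy.
      At poppy: go left to fir.
        At fir: go left to daisy.
          daisy is a leaf — visit daisy.
        At fir: no right child.
        Visit fir.
      At poppy: go right to moss.
        moss is a leaf — visit moss.
      Visit poppy.
    Visit ivy.
  Visit iris.
At rose: no right child.
Visit rose.
Full post-order sequence: lime, lily, pear, daisy, fir, moss, poppy, ivy, iris, rose.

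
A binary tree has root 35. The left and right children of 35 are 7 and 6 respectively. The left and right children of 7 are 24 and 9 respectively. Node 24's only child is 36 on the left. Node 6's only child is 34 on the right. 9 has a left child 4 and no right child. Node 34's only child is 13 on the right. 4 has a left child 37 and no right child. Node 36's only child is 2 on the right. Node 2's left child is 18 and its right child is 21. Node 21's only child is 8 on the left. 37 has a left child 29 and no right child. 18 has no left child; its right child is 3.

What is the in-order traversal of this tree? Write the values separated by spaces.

36 18 3 2 8 21 24 7 29 37 4 9 35 6 34 13

In-order visits the left subtree, then the node, then the right subtree.
At 35: go left to 7.
  At 7: go left to 24.
    At 24: go left to 36.
      At 36: no left child.
      Visit 36.
      At 36: go right to 2.
        At 2: go left to 18.
          At 18: no left child.
          Visit 18.
          At 18: go right to 3.
            3 is a leaf — visit 3.
        Visit 2.
        At 2: go right to 21.
          At 21: go left to 8.
            8 is a leaf — visit 8.
          Visit 21.
          At 21: no right child.
    Visit 24.
    At 24: no right child.
  Visit 7.
  At 7: go right to 9.
    At 9: go left to 4.
      At 4: go left to 37.
        At 37: go left to 29.
          29 is a leaf — visit 29.
        Visit 37.
        At 37: no right child.
      Visit 4.
      At 4: no right child.
    Visit 9.
    At 9: no right child.
Visit 35.
At 35: go right to 6.
  At 6: no left child.
  Visit 6.
  At 6: go right to 34.
    At 34: no left child.
    Visit 34.
    At 34: go right to 13.
      13 is a leaf — visit 13.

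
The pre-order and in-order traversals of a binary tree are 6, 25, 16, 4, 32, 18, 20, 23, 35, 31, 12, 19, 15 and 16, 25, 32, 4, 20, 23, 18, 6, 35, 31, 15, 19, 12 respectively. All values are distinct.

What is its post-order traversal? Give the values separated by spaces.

The first element of pre-order is the root; it splits in-order into left and right subtrees.
Root 6: left subtree has 7 nodes {16, 25, 32, 4, 20, 23, 18}, right has 5 {35, 31, 15, 19, 12}.
  Root 25: left subtree has 1 node {16}, right has 5 {32, 4, 20, 23, 18}.
    Root 4: left subtree has 1 node {32}, right has 3 {20, 23, 18}.
      Root 18: left subtree has 2 nodes {20, 23}, right has 0 { }.
        Root 20: left subtree has 0 nodes { }, right has 1 {23}.
  Root 35: left subtree has 0 nodes { }, right has 4 {31, 15, 19, 12}.
    Root 31: left subtree has 0 nodes { }, right has 3 {15, 19, 12}.
      Root 12: left subtree has 2 nodes {15, 19}, right has 0 { }.
        Root 19: left subtree has 1 node {15}, right has 0 { }.

16 32 23 20 18 4 25 15 19 12 31 35 6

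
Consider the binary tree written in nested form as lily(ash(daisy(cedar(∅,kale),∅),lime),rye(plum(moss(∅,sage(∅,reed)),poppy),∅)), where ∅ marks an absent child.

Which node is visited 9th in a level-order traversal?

poppy

Level-order visits nodes level by level from the root, left to right within each level.
Level 0: lily
Level 1: ash, rye
Level 2: daisy, lime, plum
Level 3: cedar, moss, poppy
Level 4: kale, sage
Level 5: reed
Full level-order sequence: lily, ash, rye, daisy, lime, plum, cedar, moss, poppy, kale, sage, reed.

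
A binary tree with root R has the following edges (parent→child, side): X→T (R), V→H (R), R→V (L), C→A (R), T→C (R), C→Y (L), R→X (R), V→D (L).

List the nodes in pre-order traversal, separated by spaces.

R V D H X T C Y A

Pre-order visits the node, then its left subtree, then its right subtree.
Visit R.
At R: go left to V.
  Visit V.
  At V: go left to D.
    D is a leaf — visit D.
  At V: go right to H.
    H is a leaf — visit H.
At R: go right to X.
  Visit X.
  At X: no left child.
  At X: go right to T.
    Visit T.
    At T: no left child.
    At T: go right to C.
      Visit C.
      At C: go left to Y.
        Y is a leaf — visit Y.
      At C: go right to A.
        A is a leaf — visit A.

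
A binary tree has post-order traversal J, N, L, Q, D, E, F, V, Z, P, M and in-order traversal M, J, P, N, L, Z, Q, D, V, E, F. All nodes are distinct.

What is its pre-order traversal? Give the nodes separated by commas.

The last element of post-order is the root; it splits in-order into left and right subtrees.
Root M: left subtree has 0 nodes { }, right has 10 {J, P, N, L, Z, Q, D, V, E, F}.
  Root P: left subtree has 1 node {J}, right has 8 {N, L, Z, Q, D, V, E, F}.
    Root Z: left subtree has 2 nodes {N, L}, right has 5 {Q, D, V, E, F}.
      Root L: left subtree has 1 node {N}, right has 0 { }.
      Root V: left subtree has 2 nodes {Q, D}, right has 2 {E, F}.
        Root D: left subtree has 1 node {Q}, right has 0 { }.
        Root F: left subtree has 1 node {E}, right has 0 { }.

M, P, J, Z, L, N, V, D, Q, F, E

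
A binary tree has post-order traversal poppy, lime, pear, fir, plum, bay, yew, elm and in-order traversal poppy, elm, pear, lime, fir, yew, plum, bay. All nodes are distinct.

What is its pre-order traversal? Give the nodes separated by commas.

The last element of post-order is the root; it splits in-order into left and right subtrees.
Root elm: left subtree has 1 node {poppy}, right has 6 {pear, lime, fir, yew, plum, bay}.
  Root yew: left subtree has 3 nodes {pear, lime, fir}, right has 2 {plum, bay}.
    Root fir: left subtree has 2 nodes {pear, lime}, right has 0 { }.
      Root pear: left subtree has 0 nodes { }, right has 1 {lime}.
    Root bay: left subtree has 1 node {plum}, right has 0 { }.

elm, poppy, yew, fir, pear, lime, bay, plum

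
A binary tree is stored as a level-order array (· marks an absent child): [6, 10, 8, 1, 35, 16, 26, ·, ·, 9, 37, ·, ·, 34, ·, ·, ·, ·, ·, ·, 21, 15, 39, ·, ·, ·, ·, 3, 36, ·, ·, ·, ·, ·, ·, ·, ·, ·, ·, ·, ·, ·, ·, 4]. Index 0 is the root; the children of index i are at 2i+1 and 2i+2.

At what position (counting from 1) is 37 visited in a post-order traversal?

Post-order visits the left subtree, then the right subtree, then the node.
At 6: go left to 10.
  At 10: go left to 1.
    1 is a leaf — visit 1.
  At 10: go right to 35.
    At 35: go left to 9.
      At 9: no left child.
      At 9: go right to 21.
        21 is a leaf — visit 21.
      Visit 9.
    At 35: go right to 37.
      At 37: go left to 15.
        At 15: go left to 4.
          4 is a leaf — visit 4.
        At 15: no right child.
        Visit 15.
      At 37: go right to 39.
        39 is a leaf — visit 39.
      Visit 37.
    Visit 35.
  Visit 10.
At 6: go right to 8.
  At 8: go left to 16.
    16 is a leaf — visit 16.
  At 8: go right to 26.
    At 26: go left to 34.
      At 34: go left to 3.
        3 is a leaf — visit 3.
      At 34: go right to 36.
        36 is a leaf — visit 36.
      Visit 34.
    At 26: no right child.
    Visit 26.
  Visit 8.
Visit 6.
Full post-order sequence: 1, 21, 9, 4, 15, 39, 37, 35, 10, 16, 3, 36, 34, 26, 8, 6.

7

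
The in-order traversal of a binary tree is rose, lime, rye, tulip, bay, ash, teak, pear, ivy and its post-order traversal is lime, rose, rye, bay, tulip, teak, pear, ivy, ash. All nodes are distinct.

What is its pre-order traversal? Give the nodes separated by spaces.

The last element of post-order is the root; it splits in-order into left and right subtrees.
Root ash: left subtree has 5 nodes {rose, lime, rye, tulip, bay}, right has 3 {teak, pear, ivy}.
  Root tulip: left subtree has 3 nodes {rose, lime, rye}, right has 1 {bay}.
    Root rye: left subtree has 2 nodes {rose, lime}, right has 0 { }.
      Root rose: left subtree has 0 nodes { }, right has 1 {lime}.
  Root ivy: left subtree has 2 nodes {teak, pear}, right has 0 { }.
    Root pear: left subtree has 1 node {teak}, right has 0 { }.

ash tulip rye rose lime bay ivy pear teak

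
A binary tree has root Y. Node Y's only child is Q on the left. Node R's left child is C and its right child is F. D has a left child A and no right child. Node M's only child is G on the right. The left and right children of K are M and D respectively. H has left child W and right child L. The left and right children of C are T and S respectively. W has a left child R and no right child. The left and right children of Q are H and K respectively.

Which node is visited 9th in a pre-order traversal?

Pre-order visits the node, then its left subtree, then its right subtree.
Visit Y.
At Y: go left to Q.
  Visit Q.
  At Q: go left to H.
    Visit H.
    At H: go left to W.
      Visit W.
      At W: go left to R.
        Visit R.
        At R: go left to C.
          Visit C.
          At C: go left to T.
            T is a leaf — visit T.
          At C: go right to S.
            S is a leaf — visit S.
        At R: go right to F.
          F is a leaf — visit F.
      At W: no right child.
    At H: go right to L.
      L is a leaf — visit L.
  At Q: go right to K.
    Visit K.
    At K: go left to M.
      Visit M.
      At M: no left child.
      At M: go right to G.
        G is a leaf — visit G.
    At K: go right to D.
      Visit D.
      At D: go left to A.
        A is a leaf — visit A.
      At D: no right child.
At Y: no right child.
Full pre-order sequence: Y, Q, H, W, R, C, T, S, F, L, K, M, G, D, A.

F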